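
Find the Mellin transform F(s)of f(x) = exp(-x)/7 gamma(s)/7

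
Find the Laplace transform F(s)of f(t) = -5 -5/s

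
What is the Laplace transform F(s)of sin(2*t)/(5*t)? atan(2/s)/5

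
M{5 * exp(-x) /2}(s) 5 * gamma(s) /2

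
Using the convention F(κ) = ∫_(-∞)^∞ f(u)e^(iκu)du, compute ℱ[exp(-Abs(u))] 2/(κ^2 + 1)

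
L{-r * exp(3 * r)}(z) -1/(z - 3)^2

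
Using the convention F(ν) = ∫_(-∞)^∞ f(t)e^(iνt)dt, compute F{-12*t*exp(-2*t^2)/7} -3*sqrt(2)*I*sqrt(pi)*ν*exp(-ν^2/8)/14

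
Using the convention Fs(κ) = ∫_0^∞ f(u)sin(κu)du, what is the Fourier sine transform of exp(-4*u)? κ/(κ^2 + 16)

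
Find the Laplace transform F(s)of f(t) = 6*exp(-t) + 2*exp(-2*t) 6/(s + 1) + 2/(s + 2)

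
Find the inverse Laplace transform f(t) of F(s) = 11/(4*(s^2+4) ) 11*sin(2*t) /8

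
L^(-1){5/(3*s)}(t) 5/3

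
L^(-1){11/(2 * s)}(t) 11/2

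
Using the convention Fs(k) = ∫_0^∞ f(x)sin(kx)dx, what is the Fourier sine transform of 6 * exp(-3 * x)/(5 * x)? 6 * atan(k/3)/5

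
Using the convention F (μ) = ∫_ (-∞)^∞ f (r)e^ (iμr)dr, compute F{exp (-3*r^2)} sqrt (3)*sqrt (pi)*exp (-μ^2/12)/3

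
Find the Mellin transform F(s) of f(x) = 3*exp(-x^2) 3*gamma(s/2) /2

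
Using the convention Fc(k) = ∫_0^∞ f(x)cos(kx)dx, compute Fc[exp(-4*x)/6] 2/(3*(k^2 + 16))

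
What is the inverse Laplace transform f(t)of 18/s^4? 3*t^3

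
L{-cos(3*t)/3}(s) -s/(3*s^2 + 27)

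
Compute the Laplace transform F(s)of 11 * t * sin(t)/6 11 * s/(3 * (s^2 + 1)^2)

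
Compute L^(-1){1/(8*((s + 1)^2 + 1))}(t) exp(-t)*sin(t)/8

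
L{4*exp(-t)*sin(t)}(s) 4/((s + 1)^2 + 1)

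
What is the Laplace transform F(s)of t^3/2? 3/s^4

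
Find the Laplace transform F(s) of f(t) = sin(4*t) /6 2/(3*(s^2 + 16) ) 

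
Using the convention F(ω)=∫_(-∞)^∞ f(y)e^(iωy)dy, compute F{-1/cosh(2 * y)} -pi/(2 * cosh(pi * ω/4))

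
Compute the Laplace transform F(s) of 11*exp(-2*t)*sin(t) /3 11/(3*((s + 2) ^2 + 1) ) 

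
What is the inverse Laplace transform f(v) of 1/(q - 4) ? exp(4 * v) 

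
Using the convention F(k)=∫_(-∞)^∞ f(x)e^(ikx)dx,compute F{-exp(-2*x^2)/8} -sqrt(2)*sqrt(pi)*exp(-k^2/8)/16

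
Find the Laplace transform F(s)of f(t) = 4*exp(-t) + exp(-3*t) 4/(s + 1) + 1/(s + 3)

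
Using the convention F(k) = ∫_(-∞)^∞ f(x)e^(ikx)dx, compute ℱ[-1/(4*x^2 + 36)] -pi*exp(-3*Abs(k))/12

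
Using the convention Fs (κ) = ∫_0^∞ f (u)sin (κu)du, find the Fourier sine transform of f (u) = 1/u pi/2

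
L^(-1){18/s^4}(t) 3*t^3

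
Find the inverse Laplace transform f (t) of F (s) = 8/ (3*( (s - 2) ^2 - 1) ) 8*exp (2*t)*sinh (t) /3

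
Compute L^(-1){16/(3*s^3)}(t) 8*t^2/3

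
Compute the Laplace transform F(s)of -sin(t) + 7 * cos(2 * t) 7 * s/(s^2 + 4) - 1/(s^2 + 1)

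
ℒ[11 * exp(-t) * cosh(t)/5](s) 11 * (s + 1)/(5 * s * (s + 2))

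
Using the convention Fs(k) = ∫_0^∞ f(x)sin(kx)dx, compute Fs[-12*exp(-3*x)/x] -12*atan(k/3)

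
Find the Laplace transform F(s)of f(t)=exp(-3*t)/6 1/(6*(s+3))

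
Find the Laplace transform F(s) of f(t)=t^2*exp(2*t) 2/(s - 2) ^3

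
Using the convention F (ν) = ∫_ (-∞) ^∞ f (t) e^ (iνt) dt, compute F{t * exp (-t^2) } I * sqrt (pi) * ν * exp (-ν^2/4) /2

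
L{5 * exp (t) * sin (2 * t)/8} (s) 5/ (4 * ( (s - 1)^2 + 4))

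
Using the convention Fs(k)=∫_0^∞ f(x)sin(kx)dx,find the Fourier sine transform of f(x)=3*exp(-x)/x 3*atan(k)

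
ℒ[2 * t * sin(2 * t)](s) 8 * s/(s^2 + 4) ^2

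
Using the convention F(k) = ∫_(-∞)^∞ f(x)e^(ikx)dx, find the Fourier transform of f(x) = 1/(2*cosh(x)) pi/(2*cosh(pi*k/2))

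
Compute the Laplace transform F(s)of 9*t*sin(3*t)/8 27*s/(4*(s^2 + 9)^2)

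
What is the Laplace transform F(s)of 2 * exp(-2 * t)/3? 2/(3 * (s + 2))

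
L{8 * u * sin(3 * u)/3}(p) 16 * p/(p^2 + 9)^2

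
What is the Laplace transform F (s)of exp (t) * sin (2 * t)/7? 2/ (7 * ( (s - 1)^2+4))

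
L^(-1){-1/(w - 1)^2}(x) -x * exp(x)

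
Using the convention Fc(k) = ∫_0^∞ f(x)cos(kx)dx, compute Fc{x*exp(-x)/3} (1 - k^2)/(3*(k^2 + 1)^2)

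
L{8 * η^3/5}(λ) 48/(5 * λ^4)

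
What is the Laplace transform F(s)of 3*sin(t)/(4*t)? 3*atan(1/s)/4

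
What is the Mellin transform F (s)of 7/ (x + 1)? 7 * pi * csc (pi * s)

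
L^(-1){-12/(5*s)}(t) -12/5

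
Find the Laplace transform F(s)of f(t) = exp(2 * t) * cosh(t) (s - 2)/((s - 2)^2-1)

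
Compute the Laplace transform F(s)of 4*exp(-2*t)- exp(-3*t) 4/(s+2) - 1/(s+3)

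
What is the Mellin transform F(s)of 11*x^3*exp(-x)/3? 11*gamma(s + 3)/3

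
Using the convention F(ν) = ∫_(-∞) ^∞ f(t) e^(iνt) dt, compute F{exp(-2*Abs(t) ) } 4/(ν^2 + 4) 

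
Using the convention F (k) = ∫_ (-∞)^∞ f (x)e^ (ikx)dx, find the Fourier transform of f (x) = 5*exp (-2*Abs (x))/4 5/ (k^2 + 4)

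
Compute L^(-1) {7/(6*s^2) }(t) 7*t/6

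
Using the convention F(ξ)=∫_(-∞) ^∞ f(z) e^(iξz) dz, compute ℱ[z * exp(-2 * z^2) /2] sqrt(2) * I * sqrt(pi) * ξ * exp(-ξ^2/8) /16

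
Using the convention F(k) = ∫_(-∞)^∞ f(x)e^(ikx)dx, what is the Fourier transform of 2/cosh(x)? 2 * pi/cosh(pi * k/2)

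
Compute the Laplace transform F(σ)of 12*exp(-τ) 12/(σ + 1)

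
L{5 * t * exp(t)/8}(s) 5/(8 * (s - 1)^2)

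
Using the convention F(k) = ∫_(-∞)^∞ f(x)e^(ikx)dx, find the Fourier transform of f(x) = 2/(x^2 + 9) 2*pi*exp(-3*Abs(k))/3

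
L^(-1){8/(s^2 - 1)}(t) 8 * sinh(t)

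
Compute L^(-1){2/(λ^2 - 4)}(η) sinh(2 * η)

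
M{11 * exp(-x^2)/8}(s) 11 * gamma(s/2)/16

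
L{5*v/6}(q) 5/(6*q^2)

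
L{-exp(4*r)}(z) -1/(z - 4)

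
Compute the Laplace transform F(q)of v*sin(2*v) 4*q/(q^2 + 4)^2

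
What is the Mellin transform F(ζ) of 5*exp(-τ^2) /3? 5*gamma(ζ/2) /6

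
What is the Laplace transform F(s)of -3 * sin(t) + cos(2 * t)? s/(s^2 + 4) - 3/(s^2 + 1)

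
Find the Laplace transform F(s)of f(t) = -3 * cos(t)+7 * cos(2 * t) 7 * s/(s^2+4) - 3 * s/(s^2+1)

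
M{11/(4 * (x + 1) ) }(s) 11 * pi * csc(pi * s) /4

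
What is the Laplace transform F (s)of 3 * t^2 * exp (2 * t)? 6/ (s - 2)^3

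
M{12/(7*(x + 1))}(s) 12*pi*csc(pi*s)/7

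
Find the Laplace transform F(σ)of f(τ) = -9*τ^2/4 -9/(2*σ^3)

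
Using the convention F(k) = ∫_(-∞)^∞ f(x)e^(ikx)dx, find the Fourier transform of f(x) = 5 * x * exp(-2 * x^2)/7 5 * sqrt(2) * I * sqrt(pi) * k * exp(-k^2/8)/56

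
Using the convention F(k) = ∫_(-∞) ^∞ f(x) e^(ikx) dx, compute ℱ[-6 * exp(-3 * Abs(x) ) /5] -36/(5 * k^2+45) 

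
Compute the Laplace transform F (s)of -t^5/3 -40/s^6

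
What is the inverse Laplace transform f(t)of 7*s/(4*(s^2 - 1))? 7*cosh(t)/4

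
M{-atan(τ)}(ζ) pi*sec(pi*ζ/2)/(2*ζ)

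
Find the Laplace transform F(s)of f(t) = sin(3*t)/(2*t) atan(3/s)/2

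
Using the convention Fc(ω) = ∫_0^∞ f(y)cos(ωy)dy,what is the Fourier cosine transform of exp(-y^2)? sqrt(pi)*exp(-ω^2/4)/2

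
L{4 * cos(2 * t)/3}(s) 4 * s/(3 * (s^2 + 4))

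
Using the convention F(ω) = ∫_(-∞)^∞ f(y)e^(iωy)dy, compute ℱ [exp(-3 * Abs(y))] 6/(ω^2 + 9)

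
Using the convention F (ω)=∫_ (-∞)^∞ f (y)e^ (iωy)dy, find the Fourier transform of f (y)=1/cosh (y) pi/cosh (pi*ω/2)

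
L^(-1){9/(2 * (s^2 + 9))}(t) 3 * sin(3 * t)/2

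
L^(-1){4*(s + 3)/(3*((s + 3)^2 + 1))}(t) 4*exp(-3*t)*cos(t)/3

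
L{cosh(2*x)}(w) w/(w^2-4)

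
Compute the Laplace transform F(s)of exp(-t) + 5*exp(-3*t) 1/(s + 1) + 5/(s + 3)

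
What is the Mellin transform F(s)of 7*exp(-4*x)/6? 7*gamma(s)/(6*2^(2*s))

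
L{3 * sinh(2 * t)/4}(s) 3/(2 * (s^2-4))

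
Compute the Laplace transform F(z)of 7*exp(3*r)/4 7/(4*(z - 3))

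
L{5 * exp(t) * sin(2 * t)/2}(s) 5/((s - 1)^2 + 4)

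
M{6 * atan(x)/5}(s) -3 * pi * sec(pi * s/2)/(5 * s)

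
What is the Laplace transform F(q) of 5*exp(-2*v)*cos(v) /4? 5*(q + 2) /(4*((q + 2) ^2 + 1) ) 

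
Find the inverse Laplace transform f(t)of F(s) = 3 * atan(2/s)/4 3 * sin(2 * t)/(4 * t)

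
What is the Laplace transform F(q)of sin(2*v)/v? atan(2/q)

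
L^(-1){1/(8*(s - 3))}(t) exp(3*t)/8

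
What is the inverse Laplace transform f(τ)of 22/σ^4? 11*τ^3/3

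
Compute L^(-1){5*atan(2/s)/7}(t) 5*sin(2*t)/(7*t)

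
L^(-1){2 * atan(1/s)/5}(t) 2 * sin(t)/(5 * t)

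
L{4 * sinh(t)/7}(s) 4/(7 * (s^2 - 1))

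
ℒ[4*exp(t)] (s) 4/(s - 1)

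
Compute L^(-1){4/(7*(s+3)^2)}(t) 4*t*exp(-3*t)/7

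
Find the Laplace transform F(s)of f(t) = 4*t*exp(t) 4/(s - 1)^2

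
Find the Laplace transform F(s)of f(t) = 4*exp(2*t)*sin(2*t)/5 8/(5*((s - 2)^2 + 4))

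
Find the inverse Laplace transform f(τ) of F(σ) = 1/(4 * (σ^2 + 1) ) sin(τ) /4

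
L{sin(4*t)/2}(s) 2/(s^2 + 16)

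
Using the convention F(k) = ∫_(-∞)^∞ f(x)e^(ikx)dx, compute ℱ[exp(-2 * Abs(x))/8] 1/(2 * (k^2 + 4))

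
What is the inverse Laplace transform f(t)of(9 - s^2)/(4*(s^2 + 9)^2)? -t*cos(3*t)/4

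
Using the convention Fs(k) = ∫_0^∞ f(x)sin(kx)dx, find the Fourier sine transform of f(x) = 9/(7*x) 9*pi/14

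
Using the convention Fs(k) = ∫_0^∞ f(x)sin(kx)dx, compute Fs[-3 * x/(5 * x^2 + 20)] -3 * pi * exp(-2 * k)/10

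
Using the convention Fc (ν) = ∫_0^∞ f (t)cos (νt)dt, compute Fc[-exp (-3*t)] -3/ (ν^2+9)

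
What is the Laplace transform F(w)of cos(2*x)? w/(w^2 + 4)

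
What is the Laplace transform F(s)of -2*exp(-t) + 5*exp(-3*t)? 5/(s + 3) - 2/(s + 1)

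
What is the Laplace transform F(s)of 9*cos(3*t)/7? 9*s/(7*(s^2 + 9))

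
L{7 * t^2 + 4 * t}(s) 14/s^3 + 4/s^2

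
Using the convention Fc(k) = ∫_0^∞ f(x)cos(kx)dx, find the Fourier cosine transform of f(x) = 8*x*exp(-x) 8*(1 - k^2)/(k^2 + 1)^2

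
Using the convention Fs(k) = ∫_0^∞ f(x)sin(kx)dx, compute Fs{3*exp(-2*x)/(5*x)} 3*atan(k/2)/5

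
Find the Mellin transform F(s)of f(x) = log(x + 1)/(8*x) -pi*csc(pi*s)/(8*s - 8)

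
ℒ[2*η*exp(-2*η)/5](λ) 2/(5*(λ + 2)^2)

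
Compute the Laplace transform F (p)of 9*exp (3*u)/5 9/ (5*(p - 3))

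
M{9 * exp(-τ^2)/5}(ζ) 9 * gamma(ζ/2)/10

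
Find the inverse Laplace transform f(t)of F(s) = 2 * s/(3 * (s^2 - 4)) 2 * cosh(2 * t)/3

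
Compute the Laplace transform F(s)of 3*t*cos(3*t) 3*(s^2 - 9)/(s^2 + 9)^2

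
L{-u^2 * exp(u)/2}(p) -1/(p - 1)^3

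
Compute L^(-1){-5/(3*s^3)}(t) -5*t^2/6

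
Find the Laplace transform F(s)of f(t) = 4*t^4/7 96/(7*s^5)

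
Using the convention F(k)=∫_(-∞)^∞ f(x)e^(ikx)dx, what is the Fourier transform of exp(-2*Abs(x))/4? 1/(k^2 + 4)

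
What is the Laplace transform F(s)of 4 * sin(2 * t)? 8/(s^2 + 4)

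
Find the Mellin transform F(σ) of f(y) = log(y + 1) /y -pi * csc(pi * σ) /(σ - 1) 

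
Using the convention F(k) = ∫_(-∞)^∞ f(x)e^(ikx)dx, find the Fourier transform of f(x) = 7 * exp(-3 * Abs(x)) 42/(k^2 + 9)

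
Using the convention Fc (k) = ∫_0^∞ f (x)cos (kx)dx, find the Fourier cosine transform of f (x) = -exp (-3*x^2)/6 -sqrt (3)*sqrt (pi)*exp (-k^2/12)/36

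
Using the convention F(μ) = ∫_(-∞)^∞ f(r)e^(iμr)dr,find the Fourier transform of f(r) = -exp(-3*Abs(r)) -6/(μ^2 + 9)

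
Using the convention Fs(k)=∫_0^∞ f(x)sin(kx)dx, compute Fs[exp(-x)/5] k/(5*(k^2 + 1))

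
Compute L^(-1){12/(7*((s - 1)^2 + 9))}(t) 4*exp(t)*sin(3*t)/7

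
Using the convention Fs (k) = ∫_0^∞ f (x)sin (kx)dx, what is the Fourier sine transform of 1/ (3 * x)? pi/6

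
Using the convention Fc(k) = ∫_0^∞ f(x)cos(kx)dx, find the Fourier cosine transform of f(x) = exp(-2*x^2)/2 sqrt(2)*sqrt(pi)*exp(-k^2/8)/8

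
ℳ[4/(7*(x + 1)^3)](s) 2*pi*(s - 2)*(s - 1)/(7*sin(pi*s))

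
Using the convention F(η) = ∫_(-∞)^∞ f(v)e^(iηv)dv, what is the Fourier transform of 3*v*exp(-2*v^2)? 3*sqrt(2)*I*sqrt(pi)*η*exp(-η^2/8)/8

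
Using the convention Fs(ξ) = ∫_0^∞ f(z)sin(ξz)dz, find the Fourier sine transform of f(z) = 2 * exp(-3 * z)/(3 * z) 2 * atan(ξ/3)/3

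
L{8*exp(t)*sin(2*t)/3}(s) 16/(3*((s - 1)^2 + 4))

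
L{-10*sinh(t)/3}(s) -10/(3*s^2-3)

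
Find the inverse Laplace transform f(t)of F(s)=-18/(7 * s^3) -9 * t^2/7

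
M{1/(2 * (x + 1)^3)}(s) pi * (s - 2) * (s - 1)/(4 * sin(pi * s))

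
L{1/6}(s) 1/(6*s)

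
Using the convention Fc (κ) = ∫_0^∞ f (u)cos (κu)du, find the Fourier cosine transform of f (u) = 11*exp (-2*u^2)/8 11*sqrt (2)*sqrt (pi)*exp (-κ^2/8)/32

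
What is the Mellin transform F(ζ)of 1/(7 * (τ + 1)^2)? (-pi * ζ + pi)/(7 * sin(pi * ζ))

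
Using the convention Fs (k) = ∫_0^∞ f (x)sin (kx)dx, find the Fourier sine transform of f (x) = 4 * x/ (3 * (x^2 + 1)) 2 * pi * exp (-k)/3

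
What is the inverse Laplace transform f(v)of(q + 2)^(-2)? v * exp(-2 * v)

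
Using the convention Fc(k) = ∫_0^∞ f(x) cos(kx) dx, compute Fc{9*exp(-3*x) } 27/(k^2 + 9) 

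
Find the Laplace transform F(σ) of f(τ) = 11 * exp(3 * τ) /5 11/(5 * (σ - 3) ) 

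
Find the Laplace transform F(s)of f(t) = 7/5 7/(5 * s)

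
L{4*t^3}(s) 24/s^4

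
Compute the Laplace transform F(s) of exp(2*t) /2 1/(2*(s - 2) ) 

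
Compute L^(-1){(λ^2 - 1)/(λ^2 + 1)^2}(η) η * cos(η)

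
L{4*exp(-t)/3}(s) 4/(3*(s+1))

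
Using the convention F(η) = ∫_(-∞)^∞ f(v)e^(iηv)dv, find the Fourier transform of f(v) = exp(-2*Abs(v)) 4/(η^2 + 4)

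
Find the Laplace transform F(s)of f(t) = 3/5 3/(5*s)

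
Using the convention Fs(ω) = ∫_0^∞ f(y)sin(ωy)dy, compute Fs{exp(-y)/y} atan(ω)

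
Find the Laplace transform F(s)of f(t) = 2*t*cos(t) 2*(s^2 - 1)/(s^2+1)^2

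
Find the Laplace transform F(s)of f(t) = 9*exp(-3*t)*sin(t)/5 9/(5*((s + 3)^2 + 1))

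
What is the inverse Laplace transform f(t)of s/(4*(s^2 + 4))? cos(2*t)/4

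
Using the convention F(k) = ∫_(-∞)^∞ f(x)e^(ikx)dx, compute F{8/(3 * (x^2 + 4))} 4 * pi * exp(-2 * Abs(k))/3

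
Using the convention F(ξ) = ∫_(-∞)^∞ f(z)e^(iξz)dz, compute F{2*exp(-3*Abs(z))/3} 4/(ξ^2 + 9)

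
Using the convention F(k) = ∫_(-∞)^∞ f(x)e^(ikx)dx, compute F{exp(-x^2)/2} sqrt(pi)*exp(-k^2/4)/2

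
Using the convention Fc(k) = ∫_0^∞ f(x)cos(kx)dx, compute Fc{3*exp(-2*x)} 6/(k^2 + 4)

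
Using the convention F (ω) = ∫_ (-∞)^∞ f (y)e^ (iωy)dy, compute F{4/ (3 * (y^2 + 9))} 4 * pi * exp (-3 * Abs (ω))/9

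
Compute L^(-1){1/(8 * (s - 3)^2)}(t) t * exp(3 * t)/8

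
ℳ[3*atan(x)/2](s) -3*pi*sec(pi*s/2)/(4*s)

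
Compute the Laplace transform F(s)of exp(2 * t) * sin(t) 1/((s - 2)^2+1)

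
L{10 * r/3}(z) 10/(3 * z^2)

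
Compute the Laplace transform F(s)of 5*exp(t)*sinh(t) 5/(s*(s - 2))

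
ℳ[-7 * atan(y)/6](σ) 7 * pi * sec(pi * σ/2)/(12 * σ)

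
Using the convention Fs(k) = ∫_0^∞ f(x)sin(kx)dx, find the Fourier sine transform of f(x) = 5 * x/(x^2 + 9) 5 * pi * exp(-3 * k)/2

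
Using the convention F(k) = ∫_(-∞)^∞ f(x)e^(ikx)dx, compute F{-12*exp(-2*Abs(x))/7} -48/(7*k^2 + 28)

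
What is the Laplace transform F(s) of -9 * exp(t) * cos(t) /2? 9 * (1 - s) /(2 * ((s - 1) ^2 + 1) ) 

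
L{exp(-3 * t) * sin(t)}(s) 1/((s + 3)^2 + 1)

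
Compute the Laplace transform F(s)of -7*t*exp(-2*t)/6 -7/(6*(s + 2)^2)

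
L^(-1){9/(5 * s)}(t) 9/5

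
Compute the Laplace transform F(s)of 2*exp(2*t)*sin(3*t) 6/((s - 2)^2+9)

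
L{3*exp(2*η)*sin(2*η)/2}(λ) 3/((λ - 2)^2 + 4)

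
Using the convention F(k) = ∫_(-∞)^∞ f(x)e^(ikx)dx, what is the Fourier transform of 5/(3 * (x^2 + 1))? 5 * pi * exp(-Abs(k))/3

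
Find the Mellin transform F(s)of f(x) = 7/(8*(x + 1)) 7*pi*csc(pi*s)/8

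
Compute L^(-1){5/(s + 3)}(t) 5*exp(-3*t)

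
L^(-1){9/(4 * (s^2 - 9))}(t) 3 * sinh(3 * t)/4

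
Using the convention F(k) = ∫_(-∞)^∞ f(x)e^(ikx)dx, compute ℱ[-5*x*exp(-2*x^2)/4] -5*sqrt(2)*I*sqrt(pi)*k*exp(-k^2/8)/32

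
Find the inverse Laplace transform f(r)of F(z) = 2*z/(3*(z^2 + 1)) 2*cos(r)/3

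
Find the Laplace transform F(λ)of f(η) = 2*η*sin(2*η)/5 8*λ/(5*(λ^2 + 4)^2)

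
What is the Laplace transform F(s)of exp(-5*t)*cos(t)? (s + 5)/((s + 5)^2 + 1)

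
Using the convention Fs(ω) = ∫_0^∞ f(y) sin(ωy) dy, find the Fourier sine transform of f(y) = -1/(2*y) -pi/4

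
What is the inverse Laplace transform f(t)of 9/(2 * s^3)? 9 * t^2/4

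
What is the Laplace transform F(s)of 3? 3/s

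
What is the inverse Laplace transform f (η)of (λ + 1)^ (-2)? η * exp (-η)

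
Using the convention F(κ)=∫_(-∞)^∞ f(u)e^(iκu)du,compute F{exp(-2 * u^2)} sqrt(2) * sqrt(pi) * exp(-κ^2/8)/2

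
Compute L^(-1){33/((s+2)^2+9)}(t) 11 * exp(-2 * t) * sin(3 * t)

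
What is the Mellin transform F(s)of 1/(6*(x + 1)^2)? (-pi*s + pi)/(6*sin(pi*s))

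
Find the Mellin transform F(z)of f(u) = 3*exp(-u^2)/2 3*gamma(z/2)/4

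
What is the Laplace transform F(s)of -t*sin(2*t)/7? -4*s/(7*(s^2 + 4)^2)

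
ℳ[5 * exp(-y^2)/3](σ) 5 * gamma(σ/2)/6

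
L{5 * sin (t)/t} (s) 5 * atan (1/s)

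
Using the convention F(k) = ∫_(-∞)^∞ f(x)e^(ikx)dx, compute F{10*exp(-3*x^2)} 10*sqrt(3)*sqrt(pi)*exp(-k^2/12)/3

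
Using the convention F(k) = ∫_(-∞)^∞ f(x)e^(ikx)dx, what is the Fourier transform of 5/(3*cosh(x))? 5*pi/(3*cosh(pi*k/2))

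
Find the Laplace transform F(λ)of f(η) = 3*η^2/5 6/(5*λ^3)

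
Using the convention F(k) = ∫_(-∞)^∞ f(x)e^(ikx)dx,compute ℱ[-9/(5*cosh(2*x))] -9*pi/(10*cosh(pi*k/4))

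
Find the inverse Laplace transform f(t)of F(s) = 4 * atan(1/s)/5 4 * sin(t)/(5 * t)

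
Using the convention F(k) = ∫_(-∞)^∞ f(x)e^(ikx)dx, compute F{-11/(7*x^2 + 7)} -11*pi*exp(-Abs(k))/7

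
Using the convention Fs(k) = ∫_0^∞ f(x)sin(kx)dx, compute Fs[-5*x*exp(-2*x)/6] -10*k/(3*(k^2+4)^2)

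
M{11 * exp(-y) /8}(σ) 11 * gamma(σ) /8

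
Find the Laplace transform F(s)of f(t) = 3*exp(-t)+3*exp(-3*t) 3/(s+3)+3/(s+1)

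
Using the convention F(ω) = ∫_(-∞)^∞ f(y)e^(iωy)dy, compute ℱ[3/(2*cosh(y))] 3*pi/(2*cosh(pi*ω/2))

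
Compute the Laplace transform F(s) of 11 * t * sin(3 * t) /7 66 * s/(7 * (s^2 + 9) ^2) 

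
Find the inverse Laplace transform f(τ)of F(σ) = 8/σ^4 4*τ^3/3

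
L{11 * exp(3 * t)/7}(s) 11/(7 * (s - 3))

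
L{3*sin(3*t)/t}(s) 3*atan(3/s)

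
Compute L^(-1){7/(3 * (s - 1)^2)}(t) 7 * t * exp(t)/3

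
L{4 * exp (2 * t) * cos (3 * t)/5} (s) 4 * (s - 2)/ (5 * ( (s - 2)^2 + 9))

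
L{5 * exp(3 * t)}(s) 5/(s - 3)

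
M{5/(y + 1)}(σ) 5 * pi * csc(pi * σ)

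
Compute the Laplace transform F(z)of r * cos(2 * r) (z^2 - 4)/(z^2 + 4)^2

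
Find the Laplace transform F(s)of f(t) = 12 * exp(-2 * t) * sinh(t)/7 12/(7 * ((s + 2)^2 - 1))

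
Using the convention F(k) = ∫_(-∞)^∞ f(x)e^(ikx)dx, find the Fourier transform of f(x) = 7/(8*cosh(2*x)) 7*pi/(16*cosh(pi*k/4))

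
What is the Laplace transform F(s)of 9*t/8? 9/(8*s^2)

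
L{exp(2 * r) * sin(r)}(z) 1/((z - 2)^2 + 1)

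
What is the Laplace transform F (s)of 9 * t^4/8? 27/s^5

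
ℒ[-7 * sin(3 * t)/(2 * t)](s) -7 * atan(3/s)/2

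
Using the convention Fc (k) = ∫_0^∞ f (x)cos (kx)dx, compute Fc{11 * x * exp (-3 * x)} 11 * (9 - k^2)/ (k^2+9)^2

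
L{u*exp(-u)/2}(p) 1/(2*(p+1)^2)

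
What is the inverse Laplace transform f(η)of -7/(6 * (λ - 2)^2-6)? -7 * exp(2 * η) * sinh(η)/6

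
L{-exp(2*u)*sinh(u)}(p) -1/((p - 2)^2 - 1)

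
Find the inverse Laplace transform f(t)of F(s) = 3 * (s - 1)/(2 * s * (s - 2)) 3 * exp(t) * cosh(t)/2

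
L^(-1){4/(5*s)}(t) 4/5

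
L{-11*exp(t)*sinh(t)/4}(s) -11/(4*s*(s - 2))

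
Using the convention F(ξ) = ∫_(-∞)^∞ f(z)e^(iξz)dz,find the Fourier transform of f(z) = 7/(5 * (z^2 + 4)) 7 * pi * exp(-2 * Abs(ξ))/10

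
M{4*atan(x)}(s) -2*pi*sec(pi*s/2)/s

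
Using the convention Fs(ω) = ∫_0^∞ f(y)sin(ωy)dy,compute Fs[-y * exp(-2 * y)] -4 * ω/(ω^2 + 4)^2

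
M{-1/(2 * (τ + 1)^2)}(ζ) pi * (ζ - 1)/(2 * sin(pi * ζ))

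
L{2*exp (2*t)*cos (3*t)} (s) 2*(s - 2)/ ( (s - 2)^2 + 9)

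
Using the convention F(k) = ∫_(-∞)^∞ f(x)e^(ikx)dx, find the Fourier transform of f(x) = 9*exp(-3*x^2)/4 3*sqrt(3)*sqrt(pi)*exp(-k^2/12)/4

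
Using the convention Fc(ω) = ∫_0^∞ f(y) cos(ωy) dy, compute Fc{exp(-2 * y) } 2/(ω^2 + 4) 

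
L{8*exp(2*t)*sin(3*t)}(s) 24/((s - 2)^2 + 9)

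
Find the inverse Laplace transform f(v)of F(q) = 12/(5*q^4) 2*v^3/5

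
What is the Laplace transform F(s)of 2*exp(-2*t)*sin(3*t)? 6/((s + 2)^2 + 9)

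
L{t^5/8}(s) 15/s^6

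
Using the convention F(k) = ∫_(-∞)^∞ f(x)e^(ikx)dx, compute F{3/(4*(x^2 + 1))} 3*pi*exp(-Abs(k))/4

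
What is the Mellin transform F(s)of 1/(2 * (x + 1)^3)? pi * (s - 2) * (s - 1)/(4 * sin(pi * s))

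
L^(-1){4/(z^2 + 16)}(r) sin(4 * r)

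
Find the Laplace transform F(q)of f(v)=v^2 2/q^3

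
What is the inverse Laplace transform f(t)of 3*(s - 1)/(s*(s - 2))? 3*exp(t)*cosh(t)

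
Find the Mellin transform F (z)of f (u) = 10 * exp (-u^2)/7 5 * gamma (z/2)/7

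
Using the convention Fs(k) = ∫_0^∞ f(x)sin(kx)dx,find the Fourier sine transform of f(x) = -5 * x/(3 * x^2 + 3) -5 * pi * exp(-k)/6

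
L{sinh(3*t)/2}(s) 3/(2*(s^2 - 9))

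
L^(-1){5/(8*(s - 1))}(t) 5*exp(t)/8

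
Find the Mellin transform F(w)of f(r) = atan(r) -pi * sec(pi * w/2)/(2 * w)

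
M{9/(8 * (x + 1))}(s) 9 * pi * csc(pi * s)/8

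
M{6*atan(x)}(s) -3*pi*sec(pi*s/2)/s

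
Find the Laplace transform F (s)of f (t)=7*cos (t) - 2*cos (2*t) 7*s/ (s^2+1) - 2*s/ (s^2+4)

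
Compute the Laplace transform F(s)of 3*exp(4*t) 3/(s - 4)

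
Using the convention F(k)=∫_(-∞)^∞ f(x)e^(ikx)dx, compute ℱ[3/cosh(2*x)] 3*pi/(2*cosh(pi*k/4))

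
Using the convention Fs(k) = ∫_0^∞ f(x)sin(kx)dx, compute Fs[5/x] 5*pi/2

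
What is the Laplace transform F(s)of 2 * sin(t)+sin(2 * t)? 2/(s^2+4)+2/(s^2+1)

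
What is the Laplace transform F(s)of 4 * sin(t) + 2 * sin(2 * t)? 4/(s^2 + 4) + 4/(s^2 + 1)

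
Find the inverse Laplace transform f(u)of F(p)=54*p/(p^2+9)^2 9*u*sin(3*u)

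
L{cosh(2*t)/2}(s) s/(2*(s^2 - 4))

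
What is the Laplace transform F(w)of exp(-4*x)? 1/(w + 4)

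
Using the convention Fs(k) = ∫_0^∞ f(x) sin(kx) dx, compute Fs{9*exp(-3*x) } 9*k/(k^2 + 9) 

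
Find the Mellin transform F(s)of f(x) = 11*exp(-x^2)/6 11*gamma(s/2)/12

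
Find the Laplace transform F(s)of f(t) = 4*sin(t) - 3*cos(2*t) 4/(s^2 + 1) - 3*s/(s^2 + 4)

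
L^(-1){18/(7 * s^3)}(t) 9 * t^2/7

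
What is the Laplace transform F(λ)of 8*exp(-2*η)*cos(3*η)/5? 8*(λ + 2)/(5*((λ + 2)^2 + 9))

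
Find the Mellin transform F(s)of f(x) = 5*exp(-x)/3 5*gamma(s)/3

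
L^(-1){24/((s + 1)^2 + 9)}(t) 8 * exp(-t) * sin(3 * t)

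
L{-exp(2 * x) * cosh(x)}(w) (2 - w)/((w - 2)^2 - 1)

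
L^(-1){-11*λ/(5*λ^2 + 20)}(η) -11*cos(2*η)/5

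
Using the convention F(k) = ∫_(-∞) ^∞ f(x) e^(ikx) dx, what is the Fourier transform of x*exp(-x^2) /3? I*sqrt(pi)*k*exp(-k^2/4) /6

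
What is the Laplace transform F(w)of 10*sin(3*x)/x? 10*atan(3/w)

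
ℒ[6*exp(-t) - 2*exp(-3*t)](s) 6/(s + 1) - 2/(s + 3)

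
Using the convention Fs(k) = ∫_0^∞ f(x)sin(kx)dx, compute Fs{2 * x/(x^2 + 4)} pi * exp(-2 * k)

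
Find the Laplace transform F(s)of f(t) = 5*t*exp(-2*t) 5/(s + 2)^2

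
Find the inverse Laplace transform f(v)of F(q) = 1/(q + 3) exp(-3 * v)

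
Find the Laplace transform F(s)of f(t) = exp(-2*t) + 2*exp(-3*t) 1/(s + 2) + 2/(s + 3)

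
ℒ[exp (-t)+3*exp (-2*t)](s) 1/ (s+1)+3/ (s+2)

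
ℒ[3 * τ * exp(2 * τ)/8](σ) 3/(8 * (σ - 2)^2)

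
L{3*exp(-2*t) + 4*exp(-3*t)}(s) 3/(s + 2) + 4/(s + 3)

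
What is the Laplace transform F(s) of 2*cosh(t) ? 2*s/(s^2 - 1) 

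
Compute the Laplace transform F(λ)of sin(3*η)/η atan(3/λ)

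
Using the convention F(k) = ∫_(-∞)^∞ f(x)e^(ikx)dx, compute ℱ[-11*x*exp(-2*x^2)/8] -11*sqrt(2)*I*sqrt(pi)*k*exp(-k^2/8)/64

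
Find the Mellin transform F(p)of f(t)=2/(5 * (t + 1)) 2 * pi * csc(pi * p)/5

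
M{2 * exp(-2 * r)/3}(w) 2^(1 - w) * gamma(w)/3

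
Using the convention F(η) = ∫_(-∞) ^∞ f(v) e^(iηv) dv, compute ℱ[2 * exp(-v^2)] 2 * sqrt(pi) * exp(-η^2/4) 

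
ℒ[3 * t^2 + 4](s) 4/s + 6/s^3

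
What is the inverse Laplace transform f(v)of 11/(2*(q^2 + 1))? 11*sin(v)/2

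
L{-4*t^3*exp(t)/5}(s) -24/(5*(s - 1)^4)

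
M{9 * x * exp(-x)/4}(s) 9 * gamma(s + 1)/4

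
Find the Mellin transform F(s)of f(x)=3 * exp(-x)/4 3 * gamma(s)/4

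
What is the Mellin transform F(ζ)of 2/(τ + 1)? 2*pi*csc(pi*ζ)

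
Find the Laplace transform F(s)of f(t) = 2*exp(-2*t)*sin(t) 2/((s + 2)^2 + 1)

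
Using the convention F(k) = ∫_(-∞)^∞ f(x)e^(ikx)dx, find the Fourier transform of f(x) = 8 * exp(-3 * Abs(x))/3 16/(k^2 + 9)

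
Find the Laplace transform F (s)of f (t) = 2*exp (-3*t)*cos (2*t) 2*(s + 3)/ ( (s + 3)^2 + 4)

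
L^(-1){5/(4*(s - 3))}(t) 5*exp(3*t)/4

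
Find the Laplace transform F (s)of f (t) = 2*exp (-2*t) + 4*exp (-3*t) 4/ (s + 3) + 2/ (s + 2)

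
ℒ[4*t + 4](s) 4/s + 4/s^2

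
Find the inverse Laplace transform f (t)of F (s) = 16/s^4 8 * t^3/3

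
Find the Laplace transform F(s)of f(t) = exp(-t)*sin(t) 1/((s + 1)^2 + 1)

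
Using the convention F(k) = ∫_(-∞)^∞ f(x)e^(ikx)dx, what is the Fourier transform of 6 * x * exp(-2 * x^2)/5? 3 * sqrt(2) * I * sqrt(pi) * k * exp(-k^2/8)/20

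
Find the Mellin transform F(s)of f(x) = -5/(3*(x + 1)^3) -5*pi*(s - 2)*(s - 1)/(6*sin(pi*s))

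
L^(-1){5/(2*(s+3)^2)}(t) 5*t*exp(-3*t)/2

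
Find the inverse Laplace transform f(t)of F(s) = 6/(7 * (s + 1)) 6 * exp(-t)/7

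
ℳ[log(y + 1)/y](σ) -pi * csc(pi * σ)/(σ - 1)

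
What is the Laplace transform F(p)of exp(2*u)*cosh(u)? (p - 2)/((p - 2)^2 - 1)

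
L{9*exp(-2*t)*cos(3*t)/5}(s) 9*(s + 2)/(5*((s + 2)^2 + 9))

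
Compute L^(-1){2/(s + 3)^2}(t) 2 * t * exp(-3 * t)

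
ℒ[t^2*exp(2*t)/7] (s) 2/(7*(s - 2)^3)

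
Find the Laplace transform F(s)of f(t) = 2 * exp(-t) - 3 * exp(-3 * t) 2/(s + 1) - 3/(s + 3)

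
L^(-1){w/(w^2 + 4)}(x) cos(2 * x)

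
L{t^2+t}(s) 2/s^3+s^(-2)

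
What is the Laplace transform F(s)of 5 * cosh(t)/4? 5 * s/(4 * (s^2 - 1))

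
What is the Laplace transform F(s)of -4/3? -4/(3*s)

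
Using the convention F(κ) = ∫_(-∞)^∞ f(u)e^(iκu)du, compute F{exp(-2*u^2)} sqrt(2)*sqrt(pi)*exp(-κ^2/8)/2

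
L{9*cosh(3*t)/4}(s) 9*s/(4*(s^2 - 9))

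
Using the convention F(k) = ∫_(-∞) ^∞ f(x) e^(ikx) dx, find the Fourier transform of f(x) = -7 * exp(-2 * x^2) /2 -7 * sqrt(2) * sqrt(pi) * exp(-k^2/8) /4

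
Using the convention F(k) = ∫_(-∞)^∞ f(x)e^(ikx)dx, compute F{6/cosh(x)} 6 * pi/cosh(pi * k/2)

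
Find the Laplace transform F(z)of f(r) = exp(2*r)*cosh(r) (z - 2)/((z - 2)^2 - 1)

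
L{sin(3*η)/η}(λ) atan(3/λ)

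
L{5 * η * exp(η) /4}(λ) 5/(4 * (λ - 1) ^2) 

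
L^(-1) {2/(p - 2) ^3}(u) u^2*exp(2*u) 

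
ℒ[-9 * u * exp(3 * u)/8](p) -9/(8 * (p - 3)^2)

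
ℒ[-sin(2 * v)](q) -2/(q^2 + 4)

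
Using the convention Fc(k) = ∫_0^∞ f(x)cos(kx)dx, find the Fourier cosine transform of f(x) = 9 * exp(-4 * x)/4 9/(k^2 + 16)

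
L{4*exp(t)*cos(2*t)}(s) 4*(s - 1)/((s - 1)^2 + 4)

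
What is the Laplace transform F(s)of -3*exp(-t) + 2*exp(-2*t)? 2/(s + 2)-3/(s + 1)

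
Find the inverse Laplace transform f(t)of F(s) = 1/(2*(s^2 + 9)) sin(3*t)/6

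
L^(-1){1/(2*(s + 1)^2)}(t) t*exp(-t)/2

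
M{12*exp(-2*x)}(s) 12*gamma(s)/2^s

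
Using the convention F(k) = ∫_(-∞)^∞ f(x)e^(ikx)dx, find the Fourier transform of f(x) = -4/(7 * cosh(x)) -4 * pi/(7 * cosh(pi * k/2))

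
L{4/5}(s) 4/(5*s)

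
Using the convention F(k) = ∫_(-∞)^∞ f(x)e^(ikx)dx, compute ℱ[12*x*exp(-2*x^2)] 3*sqrt(2)*I*sqrt(pi)*k*exp(-k^2/8)/2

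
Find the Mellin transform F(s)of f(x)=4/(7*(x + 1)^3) 2*pi*(s - 2)*(s - 1)/(7*sin(pi*s))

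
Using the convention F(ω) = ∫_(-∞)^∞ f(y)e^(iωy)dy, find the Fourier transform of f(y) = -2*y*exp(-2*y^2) -sqrt(2)*I*sqrt(pi)*ω*exp(-ω^2/8)/4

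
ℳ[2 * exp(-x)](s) 2 * gamma(s)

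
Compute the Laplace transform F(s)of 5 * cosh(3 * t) 5 * s/(s^2 - 9)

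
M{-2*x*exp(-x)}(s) -2*gamma(s + 1)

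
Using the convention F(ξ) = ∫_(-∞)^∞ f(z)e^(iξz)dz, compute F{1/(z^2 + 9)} pi * exp(-3 * Abs(ξ))/3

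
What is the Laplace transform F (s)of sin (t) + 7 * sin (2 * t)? 14/ (s^2 + 4) + 1/ (s^2 + 1)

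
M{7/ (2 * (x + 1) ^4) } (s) 7 * gamma (s) * gamma (4 - s) /12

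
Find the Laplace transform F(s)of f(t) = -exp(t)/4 -1/(4 * s - 4)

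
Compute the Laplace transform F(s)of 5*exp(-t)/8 5/(8*(s + 1))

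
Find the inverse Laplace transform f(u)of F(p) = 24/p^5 u^4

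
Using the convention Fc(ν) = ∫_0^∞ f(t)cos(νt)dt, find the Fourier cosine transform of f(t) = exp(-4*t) 4/(ν^2+16)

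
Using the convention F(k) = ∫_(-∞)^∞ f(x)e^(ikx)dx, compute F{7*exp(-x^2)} 7*sqrt(pi)*exp(-k^2/4)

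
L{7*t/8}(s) 7/(8*s^2)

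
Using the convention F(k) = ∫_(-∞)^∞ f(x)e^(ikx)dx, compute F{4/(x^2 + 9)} 4*pi*exp(-3*Abs(k))/3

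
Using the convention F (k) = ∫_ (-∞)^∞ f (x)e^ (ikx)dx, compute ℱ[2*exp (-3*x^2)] 2*sqrt (3)*sqrt (pi)*exp (-k^2/12)/3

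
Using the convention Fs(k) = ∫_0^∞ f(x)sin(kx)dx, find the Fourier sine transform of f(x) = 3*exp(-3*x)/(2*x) 3*atan(k/3)/2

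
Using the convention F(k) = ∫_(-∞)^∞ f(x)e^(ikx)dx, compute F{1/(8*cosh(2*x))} pi/(16*cosh(pi*k/4))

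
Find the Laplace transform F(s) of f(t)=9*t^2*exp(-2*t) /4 9/(2*(s + 2) ^3) 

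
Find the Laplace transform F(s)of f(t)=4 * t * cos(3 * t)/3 4 * (s^2 - 9)/(3 * (s^2 + 9)^2)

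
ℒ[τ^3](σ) 6/σ^4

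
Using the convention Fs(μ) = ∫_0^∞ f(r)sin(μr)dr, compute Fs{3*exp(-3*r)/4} 3*μ/(4*(μ^2 + 9))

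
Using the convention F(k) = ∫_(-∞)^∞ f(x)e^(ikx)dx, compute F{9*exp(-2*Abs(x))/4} 9/(k^2+4)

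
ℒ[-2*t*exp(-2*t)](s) -2/(s + 2)^2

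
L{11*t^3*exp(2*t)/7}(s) 66/(7*(s - 2)^4)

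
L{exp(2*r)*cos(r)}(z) (z - 2)/((z - 2)^2 + 1)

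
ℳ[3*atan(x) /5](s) -3*pi*sec(pi*s/2) /(10*s) 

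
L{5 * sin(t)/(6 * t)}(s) 5 * atan(1/s)/6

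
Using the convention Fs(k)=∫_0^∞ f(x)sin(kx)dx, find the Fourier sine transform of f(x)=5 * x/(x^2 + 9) 5 * pi * exp(-3 * k)/2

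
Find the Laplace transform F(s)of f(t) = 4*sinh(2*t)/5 8/(5*(s^2 - 4))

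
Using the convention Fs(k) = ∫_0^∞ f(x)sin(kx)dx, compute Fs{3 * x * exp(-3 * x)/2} 9 * k/(k^2+9)^2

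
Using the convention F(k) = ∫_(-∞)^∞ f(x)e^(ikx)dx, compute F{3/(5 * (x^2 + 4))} 3 * pi * exp(-2 * Abs(k))/10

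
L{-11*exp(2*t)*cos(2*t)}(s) 11*(2 - s)/((s - 2)^2 + 4)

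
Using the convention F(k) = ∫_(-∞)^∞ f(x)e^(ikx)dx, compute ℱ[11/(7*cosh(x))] 11*pi/(7*cosh(pi*k/2))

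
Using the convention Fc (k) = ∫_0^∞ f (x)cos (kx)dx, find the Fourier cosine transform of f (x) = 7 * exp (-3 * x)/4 21/ (4 * (k^2 + 9))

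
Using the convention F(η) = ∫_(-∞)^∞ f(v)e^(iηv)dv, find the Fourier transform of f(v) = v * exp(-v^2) I * sqrt(pi) * η * exp(-η^2/4)/2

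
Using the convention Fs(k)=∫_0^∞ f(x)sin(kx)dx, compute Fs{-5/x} -5*pi/2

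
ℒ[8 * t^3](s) 48/s^4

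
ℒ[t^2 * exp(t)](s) 2/(s - 1)^3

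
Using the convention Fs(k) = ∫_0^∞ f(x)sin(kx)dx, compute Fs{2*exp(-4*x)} 2*k/(k^2 + 16)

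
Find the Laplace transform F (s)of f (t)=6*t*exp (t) 6/ (s - 1)^2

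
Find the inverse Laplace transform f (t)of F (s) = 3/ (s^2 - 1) 3*sinh (t)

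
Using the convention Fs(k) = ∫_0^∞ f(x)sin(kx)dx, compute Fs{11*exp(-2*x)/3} 11*k/(3*(k^2 + 4))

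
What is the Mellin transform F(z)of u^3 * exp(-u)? gamma(z + 3)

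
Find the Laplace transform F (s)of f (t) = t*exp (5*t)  (s - 5)^ (-2)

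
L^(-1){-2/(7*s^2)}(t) -2*t/7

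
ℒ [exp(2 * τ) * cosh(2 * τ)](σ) (σ - 2)/(σ * (σ - 4))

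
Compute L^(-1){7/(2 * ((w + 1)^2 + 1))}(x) 7 * exp(-x) * sin(x)/2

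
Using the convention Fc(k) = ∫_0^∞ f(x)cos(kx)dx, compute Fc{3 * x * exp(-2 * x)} 3 * (4 - k^2)/(k^2 + 4)^2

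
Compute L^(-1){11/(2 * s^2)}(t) 11 * t/2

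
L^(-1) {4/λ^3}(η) 2 * η^2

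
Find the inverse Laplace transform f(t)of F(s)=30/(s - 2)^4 5*t^3*exp(2*t)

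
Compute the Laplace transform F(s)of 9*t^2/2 9/s^3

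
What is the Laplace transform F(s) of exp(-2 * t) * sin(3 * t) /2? 3/(2 * ((s + 2) ^2 + 9) ) 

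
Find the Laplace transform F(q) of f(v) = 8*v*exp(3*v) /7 8/(7*(q - 3) ^2) 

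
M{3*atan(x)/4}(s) -3*pi*sec(pi*s/2)/(8*s)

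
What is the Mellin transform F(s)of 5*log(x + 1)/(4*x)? -5*pi*csc(pi*s)/(4*s - 4)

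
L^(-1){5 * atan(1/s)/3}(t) 5 * sin(t)/(3 * t)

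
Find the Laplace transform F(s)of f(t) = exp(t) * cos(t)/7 (s - 1)/(7 * ((s - 1)^2 + 1))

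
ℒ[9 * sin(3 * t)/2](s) 27/(2 * (s^2 + 9))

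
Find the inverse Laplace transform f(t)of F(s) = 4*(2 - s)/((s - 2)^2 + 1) -4*exp(2*t)*cos(t)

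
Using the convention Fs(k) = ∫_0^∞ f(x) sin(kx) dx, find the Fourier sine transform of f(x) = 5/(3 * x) 5 * pi/6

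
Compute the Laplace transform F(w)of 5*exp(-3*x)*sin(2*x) 10/((w+3)^2+4)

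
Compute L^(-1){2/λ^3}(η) η^2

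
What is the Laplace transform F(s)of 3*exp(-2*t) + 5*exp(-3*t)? 5/(s + 3) + 3/(s + 2)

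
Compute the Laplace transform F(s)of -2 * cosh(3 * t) -2 * s/(s^2-9)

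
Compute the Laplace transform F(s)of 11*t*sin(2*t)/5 44*s/(5*(s^2+4)^2)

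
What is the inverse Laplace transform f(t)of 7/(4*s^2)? 7*t/4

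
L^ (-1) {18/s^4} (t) 3 * t^3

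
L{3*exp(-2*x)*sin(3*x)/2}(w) 9/(2*((w+2)^2+9))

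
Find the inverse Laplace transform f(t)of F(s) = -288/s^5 -12*t^4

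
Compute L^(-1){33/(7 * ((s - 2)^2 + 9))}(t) 11 * exp(2 * t) * sin(3 * t)/7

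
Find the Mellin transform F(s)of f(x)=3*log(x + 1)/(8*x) -3*pi*csc(pi*s)/(8*s - 8)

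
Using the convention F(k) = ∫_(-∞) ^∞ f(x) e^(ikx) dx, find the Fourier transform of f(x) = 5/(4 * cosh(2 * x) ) 5 * pi/(8 * cosh(pi * k/4) ) 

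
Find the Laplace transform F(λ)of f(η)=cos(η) λ/(λ^2 + 1)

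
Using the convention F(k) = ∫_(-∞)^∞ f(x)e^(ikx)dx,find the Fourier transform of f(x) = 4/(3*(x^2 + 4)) 2*pi*exp(-2*Abs(k))/3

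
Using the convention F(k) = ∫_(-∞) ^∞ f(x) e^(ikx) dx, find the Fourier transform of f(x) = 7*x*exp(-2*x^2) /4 7*sqrt(2)*I*sqrt(pi)*k*exp(-k^2/8) /32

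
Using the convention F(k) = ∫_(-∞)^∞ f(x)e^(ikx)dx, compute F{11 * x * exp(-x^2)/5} 11 * I * sqrt(pi) * k * exp(-k^2/4)/10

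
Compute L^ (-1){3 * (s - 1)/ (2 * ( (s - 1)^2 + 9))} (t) 3 * exp (t) * cos (3 * t)/2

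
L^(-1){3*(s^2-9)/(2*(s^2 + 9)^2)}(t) 3*t*cos(3*t)/2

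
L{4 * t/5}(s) 4/(5 * s^2)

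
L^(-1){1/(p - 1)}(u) exp(u)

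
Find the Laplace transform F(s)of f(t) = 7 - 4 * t 7/s - 4/s^2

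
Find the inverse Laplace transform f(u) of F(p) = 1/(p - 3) exp(3*u) 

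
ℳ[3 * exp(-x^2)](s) 3 * gamma(s/2)/2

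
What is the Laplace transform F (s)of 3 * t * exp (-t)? 3/ (s + 1)^2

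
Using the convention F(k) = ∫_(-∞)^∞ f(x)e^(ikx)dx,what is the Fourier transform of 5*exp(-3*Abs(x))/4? 15/(2*(k^2 + 9))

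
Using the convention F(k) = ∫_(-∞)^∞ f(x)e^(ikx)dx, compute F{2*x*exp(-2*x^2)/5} sqrt(2)*I*sqrt(pi)*k*exp(-k^2/8)/20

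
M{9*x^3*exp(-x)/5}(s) 9*gamma(s + 3)/5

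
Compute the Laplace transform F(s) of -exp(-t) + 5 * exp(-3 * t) 5/(s + 3) - 1/(s + 1) 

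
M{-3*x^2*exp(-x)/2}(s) -3*gamma(s + 2)/2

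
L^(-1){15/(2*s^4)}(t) 5*t^3/4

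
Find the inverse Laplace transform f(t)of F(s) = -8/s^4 -4 * t^3/3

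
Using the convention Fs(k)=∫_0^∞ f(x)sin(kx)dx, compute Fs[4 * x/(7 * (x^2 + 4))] 2 * pi * exp(-2 * k)/7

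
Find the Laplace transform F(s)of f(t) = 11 11/s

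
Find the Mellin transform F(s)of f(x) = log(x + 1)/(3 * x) -pi * csc(pi * s)/(3 * s - 3)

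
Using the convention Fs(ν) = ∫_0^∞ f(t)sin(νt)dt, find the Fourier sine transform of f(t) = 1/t pi/2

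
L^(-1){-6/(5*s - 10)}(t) -6*exp(2*t)/5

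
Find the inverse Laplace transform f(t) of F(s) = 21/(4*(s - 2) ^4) 7*t^3*exp(2*t) /8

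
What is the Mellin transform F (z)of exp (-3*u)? gamma (z)/3^z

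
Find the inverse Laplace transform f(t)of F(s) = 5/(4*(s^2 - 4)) 5*sinh(2*t)/8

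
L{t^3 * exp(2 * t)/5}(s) 6/(5 * (s - 2)^4)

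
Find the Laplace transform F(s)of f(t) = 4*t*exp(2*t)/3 4/(3*(s - 2)^2)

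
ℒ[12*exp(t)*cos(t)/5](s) 12*(s - 1)/(5*((s - 1)^2+1))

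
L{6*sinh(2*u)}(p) 12/(p^2 - 4)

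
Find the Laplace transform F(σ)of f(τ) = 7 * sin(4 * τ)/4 7/(σ^2 + 16)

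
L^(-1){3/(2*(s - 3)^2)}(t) 3*t*exp(3*t)/2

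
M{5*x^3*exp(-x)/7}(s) 5*gamma(s + 3)/7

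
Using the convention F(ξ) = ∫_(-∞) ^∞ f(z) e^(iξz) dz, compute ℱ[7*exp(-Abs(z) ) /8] 7/(4*(ξ^2 + 1) ) 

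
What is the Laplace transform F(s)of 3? 3/s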